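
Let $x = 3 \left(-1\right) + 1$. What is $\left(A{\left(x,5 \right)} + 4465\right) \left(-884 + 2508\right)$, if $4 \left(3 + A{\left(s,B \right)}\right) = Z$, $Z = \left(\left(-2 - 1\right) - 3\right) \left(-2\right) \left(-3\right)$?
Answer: $7231672$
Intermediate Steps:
$x = -2$ ($x = -3 + 1 = -2$)
$Z = -36$ ($Z = \left(-3 - 3\right) \left(-2\right) \left(-3\right) = \left(-6\right) \left(-2\right) \left(-3\right) = 12 \left(-3\right) = -36$)
$A{\left(s,B \right)} = -12$ ($A{\left(s,B \right)} = -3 + \frac{1}{4} \left(-36\right) = -3 - 9 = -12$)
$\left(A{\left(x,5 \right)} + 4465\right) \left(-884 + 2508\right) = \left(-12 + 4465\right) \left(-884 + 2508\right) = 4453 \cdot 1624 = 7231672$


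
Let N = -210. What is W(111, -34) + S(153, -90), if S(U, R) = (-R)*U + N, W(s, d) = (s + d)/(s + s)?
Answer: 3010397/222 ≈ 13560.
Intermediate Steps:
W(s, d) = (d + s)/(2*s) (W(s, d) = (d + s)/((2*s)) = (d + s)*(1/(2*s)) = (d + s)/(2*s))
S(U, R) = -210 - R*U (S(U, R) = (-R)*U - 210 = -R*U - 210 = -210 - R*U)
W(111, -34) + S(153, -90) = (½)*(-34 + 111)/111 + (-210 - 1*(-90)*153) = (½)*(1/111)*77 + (-210 + 13770) = 77/222 + 13560 = 3010397/222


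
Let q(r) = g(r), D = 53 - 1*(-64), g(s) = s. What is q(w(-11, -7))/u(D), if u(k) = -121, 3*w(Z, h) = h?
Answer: 7/363 ≈ 0.019284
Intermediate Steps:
w(Z, h) = h/3
D = 117 (D = 53 + 64 = 117)
q(r) = r
q(w(-11, -7))/u(D) = ((1/3)*(-7))/(-121) = -7/3*(-1/121) = 7/363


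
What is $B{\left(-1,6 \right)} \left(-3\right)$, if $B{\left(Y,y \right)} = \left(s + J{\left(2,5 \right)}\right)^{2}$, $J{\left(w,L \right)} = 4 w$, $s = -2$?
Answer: $-108$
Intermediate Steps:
$B{\left(Y,y \right)} = 36$ ($B{\left(Y,y \right)} = \left(-2 + 4 \cdot 2\right)^{2} = \left(-2 + 8\right)^{2} = 6^{2} = 36$)
$B{\left(-1,6 \right)} \left(-3\right) = 36 \left(-3\right) = -108$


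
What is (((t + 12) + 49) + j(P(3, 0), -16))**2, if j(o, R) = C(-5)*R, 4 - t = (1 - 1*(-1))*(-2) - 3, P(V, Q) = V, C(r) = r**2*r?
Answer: 4293184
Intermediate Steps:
C(r) = r**3
t = 11 (t = 4 - ((1 - 1*(-1))*(-2) - 3) = 4 - ((1 + 1)*(-2) - 3) = 4 - (2*(-2) - 3) = 4 - (-4 - 3) = 4 - 1*(-7) = 4 + 7 = 11)
j(o, R) = -125*R (j(o, R) = (-5)**3*R = -125*R)
(((t + 12) + 49) + j(P(3, 0), -16))**2 = (((11 + 12) + 49) - 125*(-16))**2 = ((23 + 49) + 2000)**2 = (72 + 2000)**2 = 2072**2 = 4293184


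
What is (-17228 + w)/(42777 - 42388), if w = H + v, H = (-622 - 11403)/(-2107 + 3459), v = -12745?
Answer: -3118117/40456 ≈ -77.074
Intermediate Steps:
H = -925/104 (H = -12025/1352 = -12025*1/1352 = -925/104 ≈ -8.8942)
w = -1326405/104 (w = -925/104 - 12745 = -1326405/104 ≈ -12754.)
(-17228 + w)/(42777 - 42388) = (-17228 - 1326405/104)/(42777 - 42388) = -3118117/104/389 = -3118117/104*1/389 = -3118117/40456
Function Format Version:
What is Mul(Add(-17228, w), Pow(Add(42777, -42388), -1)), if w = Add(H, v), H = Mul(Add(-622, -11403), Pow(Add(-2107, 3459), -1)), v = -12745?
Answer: Rational(-3118117, 40456) ≈ -77.074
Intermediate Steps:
H = Rational(-925, 104) (H = Mul(-12025, Pow(1352, -1)) = Mul(-12025, Rational(1, 1352)) = Rational(-925, 104) ≈ -8.8942)
w = Rational(-1326405, 104) (w = Add(Rational(-925, 104), -12745) = Rational(-1326405, 104) ≈ -12754.)
Mul(Add(-17228, w), Pow(Add(42777, -42388), -1)) = Mul(Add(-17228, Rational(-1326405, 104)), Pow(Add(42777, -42388), -1)) = Mul(Rational(-3118117, 104), Pow(389, -1)) = Mul(Rational(-3118117, 104), Rational(1, 389)) = Rational(-3118117, 40456)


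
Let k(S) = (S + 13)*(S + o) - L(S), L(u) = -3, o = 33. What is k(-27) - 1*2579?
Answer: -2660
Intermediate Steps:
k(S) = 3 + (13 + S)*(33 + S) (k(S) = (S + 13)*(S + 33) - 1*(-3) = (13 + S)*(33 + S) + 3 = 3 + (13 + S)*(33 + S))
k(-27) - 1*2579 = (432 + (-27)**2 + 46*(-27)) - 1*2579 = (432 + 729 - 1242) - 2579 = -81 - 2579 = -2660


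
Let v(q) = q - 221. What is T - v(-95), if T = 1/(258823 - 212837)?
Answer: 14531577/45986 ≈ 316.00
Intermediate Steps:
v(q) = -221 + q
T = 1/45986 ≈ 2.1746e-5
T - v(-95) = 1/45986 - (-221 - 95) = 1/45986 - 1*(-316) = 1/45986 + 316 = 14531577/45986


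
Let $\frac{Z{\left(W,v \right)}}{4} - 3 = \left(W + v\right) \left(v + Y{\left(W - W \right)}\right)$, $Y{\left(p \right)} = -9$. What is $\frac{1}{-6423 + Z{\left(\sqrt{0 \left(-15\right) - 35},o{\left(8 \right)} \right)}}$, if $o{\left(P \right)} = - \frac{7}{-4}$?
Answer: $- \frac{103388}{668538369} + \frac{464 i \sqrt{35}}{668538369} \approx -0.00015465 + 4.1061 \cdot 10^{-6} i$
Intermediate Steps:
$o{\left(P \right)} = \frac{7}{4}$ ($o{\left(P \right)} = \left(-7\right) \left(- \frac{1}{4}\right) = \frac{7}{4}$)
$Z{\left(W,v \right)} = 12 + 4 \left(-9 + v\right) \left(W + v\right)$ ($Z{\left(W,v \right)} = 12 + 4 \left(W + v\right) \left(v - 9\right) = 12 + 4 \left(W + v\right) \left(-9 + v\right) = 12 + 4 \left(-9 + v\right) \left(W + v\right)$)
$\frac{1}{-6423 + Z{\left(\sqrt{0 \left(-15\right) - 35},o{\left(8 \right)} \right)}} = \frac{1}{-6423 + \left(12 - 36 \sqrt{0 \left(-15\right) - 35} - 63 + 4 \left(\frac{7}{4}\right)^{2} + 4 \sqrt{0 \left(-15\right) - 35} \cdot \frac{7}{4}\right)} = \frac{1}{-6423 + \left(12 - 36 \sqrt{0 - 35} - 63 + 4 \cdot \frac{49}{16} + 4 \sqrt{0 - 35} \cdot \frac{7}{4}\right)} = \frac{1}{-6423 + \left(12 - 36 \sqrt{-35} - 63 + \frac{49}{4} + 4 \sqrt{-35} \cdot \frac{7}{4}\right)} = \frac{1}{-6423 + \left(12 - 36 i \sqrt{35} - 63 + \frac{49}{4} + 4 i \sqrt{35} \cdot \frac{7}{4}\right)} = \frac{1}{-6423 + \left(12 - 36 i \sqrt{35} - 63 + \frac{49}{4} + 7 i \sqrt{35}\right)} = \frac{1}{-6423 - \left(\frac{155}{4} + 29 i \sqrt{35}\right)} = \frac{1}{- \frac{25847}{4} - 29 i \sqrt{35}}$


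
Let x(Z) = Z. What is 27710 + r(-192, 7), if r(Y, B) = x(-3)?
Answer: 27707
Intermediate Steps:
r(Y, B) = -3
27710 + r(-192, 7) = 27710 - 3 = 27707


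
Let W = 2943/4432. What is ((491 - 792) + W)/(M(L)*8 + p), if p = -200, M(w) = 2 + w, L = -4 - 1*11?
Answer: 1331089/1347328 ≈ 0.98795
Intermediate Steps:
L = -15 (L = -4 - 11 = -15)
W = 2943/4432 (W = 2943*(1/4432) = 2943/4432 ≈ 0.66403)
((491 - 792) + W)/(M(L)*8 + p) = ((491 - 792) + 2943/4432)/((2 - 15)*8 - 200) = (-301 + 2943/4432)/(-13*8 - 200) = -1331089/(4432*(-104 - 200)) = -1331089/4432/(-304) = -1331089/4432*(-1/304) = 1331089/1347328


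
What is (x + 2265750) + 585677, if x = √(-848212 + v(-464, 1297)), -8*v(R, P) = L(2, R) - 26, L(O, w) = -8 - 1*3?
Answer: 2851427 + I*√13571318/4 ≈ 2.8514e+6 + 920.98*I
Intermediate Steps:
L(O, w) = -11 (L(O, w) = -8 - 3 = -11)
v(R, P) = 37/8 (v(R, P) = -(-11 - 26)/8 = -⅛*(-37) = 37/8)
x = I*√13571318/4 (x = √(-848212 + 37/8) = √(-6785659/8) = I*√13571318/4 ≈ 920.98*I)
(x + 2265750) + 585677 = (I*√13571318/4 + 2265750) + 585677 = (2265750 + I*√13571318/4) + 585677 = 2851427 + I*√13571318/4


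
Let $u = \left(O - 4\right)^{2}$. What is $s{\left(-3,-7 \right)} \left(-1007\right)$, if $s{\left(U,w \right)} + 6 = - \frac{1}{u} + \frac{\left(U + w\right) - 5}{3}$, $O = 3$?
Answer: $12084$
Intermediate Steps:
$u = 1$ ($u = \left(3 - 4\right)^{2} = \left(-1\right)^{2} = 1$)
$s{\left(U,w \right)} = - \frac{26}{3} + \frac{U}{3} + \frac{w}{3}$ ($s{\left(U,w \right)} = -6 + \left(- 1^{-1} + \frac{\left(U + w\right) - 5}{3}\right) = -6 + \left(\left(-1\right) 1 + \left(-5 + U + w\right) \frac{1}{3}\right) = -6 - \left(\frac{8}{3} - \frac{U}{3} - \frac{w}{3}\right) = -6 + \left(- \frac{8}{3} + \frac{U}{3} + \frac{w}{3}\right) = - \frac{26}{3} + \frac{U}{3} + \frac{w}{3}$)
$s{\left(-3,-7 \right)} \left(-1007\right) = \left(- \frac{26}{3} + \frac{1}{3} \left(-3\right) + \frac{1}{3} \left(-7\right)\right) \left(-1007\right) = \left(- \frac{26}{3} - 1 - \frac{7}{3}\right) \left(-1007\right) = \left(-12\right) \left(-1007\right) = 12084$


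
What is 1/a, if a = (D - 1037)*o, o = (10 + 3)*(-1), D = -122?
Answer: 1/15067 ≈ 6.6370e-5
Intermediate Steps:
o = -13 (o = 13*(-1) = -13)
a = 15067 (a = (-122 - 1037)*(-13) = -1159*(-13) = 15067)
1/a = 1/15067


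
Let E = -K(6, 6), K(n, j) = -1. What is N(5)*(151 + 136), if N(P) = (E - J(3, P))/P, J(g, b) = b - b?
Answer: 287/5 ≈ 57.400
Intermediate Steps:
J(g, b) = 0
E = 1 (E = -1*(-1) = 1)
N(P) = 1/P (N(P) = (1 - 1*0)/P = (1 + 0)/P = 1/P)
N(5)*(151 + 136) = (151 + 136)/5 = (⅕)*287 = 287/5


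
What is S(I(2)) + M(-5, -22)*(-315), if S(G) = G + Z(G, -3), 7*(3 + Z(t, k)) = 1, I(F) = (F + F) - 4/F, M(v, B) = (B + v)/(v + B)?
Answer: -2211/7 ≈ -315.86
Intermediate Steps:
M(v, B) = 1 (M(v, B) = (B + v)/(B + v) = 1)
I(F) = -4/F + 2*F (I(F) = 2*F - 4/F = -4/F + 2*F)
Z(t, k) = -20/7 (Z(t, k) = -3 + (1/7)*1 = -3 + 1/7 = -20/7)
S(G) = -20/7 + G (S(G) = G - 20/7 = -20/7 + G)
S(I(2)) + M(-5, -22)*(-315) = (-20/7 + (-4/2 + 2*2)) + 1*(-315) = (-20/7 + (-4*1/2 + 4)) - 315 = (-20/7 + (-2 + 4)) - 315 = (-20/7 + 2) - 315 = -6/7 - 315 = -2211/7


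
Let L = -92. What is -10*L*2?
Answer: 1840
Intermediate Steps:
-10*L*2 = -10*(-92)*2 = 920*2 = 1840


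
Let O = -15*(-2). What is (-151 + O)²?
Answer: 14641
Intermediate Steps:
O = 30
(-151 + O)² = (-151 + 30)² = (-121)² = 14641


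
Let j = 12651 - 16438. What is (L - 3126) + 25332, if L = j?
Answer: 18419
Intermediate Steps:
j = -3787
L = -3787
(L - 3126) + 25332 = (-3787 - 3126) + 25332 = -6913 + 25332 = 18419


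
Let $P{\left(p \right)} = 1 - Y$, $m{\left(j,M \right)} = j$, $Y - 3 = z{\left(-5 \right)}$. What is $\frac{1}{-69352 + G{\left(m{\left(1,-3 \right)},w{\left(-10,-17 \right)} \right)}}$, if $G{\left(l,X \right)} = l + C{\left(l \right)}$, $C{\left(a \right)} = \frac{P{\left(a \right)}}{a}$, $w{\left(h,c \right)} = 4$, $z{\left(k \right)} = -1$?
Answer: $- \frac{1}{69352} \approx -1.4419 \cdot 10^{-5}$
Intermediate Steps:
$Y = 2$ ($Y = 3 - 1 = 2$)
$P{\left(p \right)} = -1$ ($P{\left(p \right)} = 1 - 2 = -1$)
$C{\left(a \right)} = - \frac{1}{a}$
$G{\left(l,X \right)} = l - \frac{1}{l}$
$\frac{1}{-69352 + G{\left(m{\left(1,-3 \right)},w{\left(-10,-17 \right)} \right)}} = \frac{1}{-69352 + \left(1 - 1^{-1}\right)} = \frac{1}{-69352 + \left(1 - 1\right)} = \frac{1}{-69352 + 0} = \frac{1}{-69352} = - \frac{1}{69352}$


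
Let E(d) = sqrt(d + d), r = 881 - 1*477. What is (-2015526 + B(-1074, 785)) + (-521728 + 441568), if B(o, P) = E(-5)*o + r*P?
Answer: -1778546 - 1074*I*sqrt(10) ≈ -1.7785e+6 - 3396.3*I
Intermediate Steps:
r = 404 (r = 881 - 477 = 404)
E(d) = sqrt(2)*sqrt(d) (E(d) = sqrt(2*d) = sqrt(2)*sqrt(d))
B(o, P) = 404*P + I*o*sqrt(10) (B(o, P) = (sqrt(2)*sqrt(-5))*o + 404*P = (sqrt(2)*(I*sqrt(5)))*o + 404*P = (I*sqrt(10))*o + 404*P = I*o*sqrt(10) + 404*P = 404*P + I*o*sqrt(10))
(-2015526 + B(-1074, 785)) + (-521728 + 441568) = (-2015526 + (404*785 + I*(-1074)*sqrt(10))) + (-521728 + 441568) = (-2015526 + (317140 - 1074*I*sqrt(10))) - 80160 = (-1698386 - 1074*I*sqrt(10)) - 80160 = -1778546 - 1074*I*sqrt(10)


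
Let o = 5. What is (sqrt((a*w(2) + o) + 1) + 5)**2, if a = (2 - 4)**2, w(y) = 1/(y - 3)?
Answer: (5 + sqrt(2))**2 ≈ 41.142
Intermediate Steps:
w(y) = 1/(-3 + y)
a = 4 (a = (-2)**2 = 4)
(sqrt((a*w(2) + o) + 1) + 5)**2 = (sqrt((4/(-3 + 2) + 5) + 1) + 5)**2 = (sqrt((4/(-1) + 5) + 1) + 5)**2 = (sqrt((4*(-1) + 5) + 1) + 5)**2 = (sqrt((-4 + 5) + 1) + 5)**2 = (sqrt(1 + 1) + 5)**2 = (sqrt(2) + 5)**2 = (5 + sqrt(2))**2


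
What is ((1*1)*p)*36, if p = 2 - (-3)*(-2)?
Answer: -144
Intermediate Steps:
p = -4 (p = 2 - 1*6 = 2 - 6 = -4)
((1*1)*p)*36 = ((1*1)*(-4))*36 = (1*(-4))*36 = -4*36 = -144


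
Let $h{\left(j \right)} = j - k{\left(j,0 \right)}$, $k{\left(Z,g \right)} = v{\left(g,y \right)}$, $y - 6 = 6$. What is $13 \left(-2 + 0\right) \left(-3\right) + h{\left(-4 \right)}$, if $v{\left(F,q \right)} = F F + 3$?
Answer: $71$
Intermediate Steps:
$y = 12$ ($y = 6 + 6 = 12$)
$v{\left(F,q \right)} = 3 + F^{2}$ ($v{\left(F,q \right)} = F^{2} + 3 = 3 + F^{2}$)
$k{\left(Z,g \right)} = 3 + g^{2}$
$h{\left(j \right)} = -3 + j$ ($h{\left(j \right)} = j - \left(3 + 0^{2}\right) = j - \left(3 + 0\right) = j - 3 = -3 + j$)
$13 \left(-2 + 0\right) \left(-3\right) + h{\left(-4 \right)} = 13 \left(-2 + 0\right) \left(-3\right) - 7 = 13 \left(\left(-2\right) \left(-3\right)\right) - 7 = 13 \cdot 6 - 7 = 78 - 7 = 71$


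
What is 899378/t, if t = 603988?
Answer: 449689/301994 ≈ 1.4891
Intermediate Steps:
899378/t = 899378/603988 = 899378*(1/603988) = 449689/301994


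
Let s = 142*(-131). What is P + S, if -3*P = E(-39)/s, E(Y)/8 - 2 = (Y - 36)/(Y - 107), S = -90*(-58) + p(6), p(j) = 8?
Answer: 10649013266/2036919 ≈ 5228.0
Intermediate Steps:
s = -18602
S = 5228 (S = -90*(-58) + 8 = 5220 + 8 = 5228)
E(Y) = 16 + 8*(-36 + Y)/(-107 + Y) (E(Y) = 16 + 8*((Y - 36)/(Y - 107)) = 16 + 8*((-36 + Y)/(-107 + Y)) = 16 + 8*(-36 + Y)/(-107 + Y))
P = 734/2036919 (P = -8*(-250 + 3*(-39))/(-107 - 39)/(3*(-18602)) = -8*(-250 - 117)/(-146)*(-1)/(3*18602) = -8*(-1/146)*(-367)*(-1)/(3*18602) = -1468*(-1)/(219*18602) = -⅓*(-734/678973) = 734/2036919 ≈ 0.00036035)
P + S = 734/2036919 + 5228 = 10649013266/2036919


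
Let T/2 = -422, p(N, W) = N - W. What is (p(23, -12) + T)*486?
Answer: -393174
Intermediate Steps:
T = -844 (T = 2*(-422) = -844)
(p(23, -12) + T)*486 = ((23 - 1*(-12)) - 844)*486 = ((23 + 12) - 844)*486 = (35 - 844)*486 = -809*486 = -393174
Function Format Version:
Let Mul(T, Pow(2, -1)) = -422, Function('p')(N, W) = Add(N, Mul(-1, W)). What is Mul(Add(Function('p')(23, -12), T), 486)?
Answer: -393174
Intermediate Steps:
T = -844 (T = Mul(2, -422) = -844)
Mul(Add(Function('p')(23, -12), T), 486) = Mul(Add(Add(23, Mul(-1, -12)), -844), 486) = Mul(Add(Add(23, 12), -844), 486) = Mul(Add(35, -844), 486) = Mul(-809, 486) = -393174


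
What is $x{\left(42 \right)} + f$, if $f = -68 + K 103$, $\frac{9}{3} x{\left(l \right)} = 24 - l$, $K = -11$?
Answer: $-1207$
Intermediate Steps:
$x{\left(l \right)} = 8 - \frac{l}{3}$ ($x{\left(l \right)} = \frac{24 - l}{3} = 8 - \frac{l}{3}$)
$f = -1201$ ($f = -68 - 1133 = -1201$)
$x{\left(42 \right)} + f = \left(8 - 14\right) - 1201 = -6 - 1201 = -1207$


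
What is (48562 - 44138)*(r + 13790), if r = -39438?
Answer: -113466752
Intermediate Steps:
(48562 - 44138)*(r + 13790) = (48562 - 44138)*(-39438 + 13790) = 4424*(-25648) = -113466752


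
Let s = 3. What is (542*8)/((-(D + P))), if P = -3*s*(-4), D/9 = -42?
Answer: 2168/171 ≈ 12.678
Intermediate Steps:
D = -378 (D = 9*(-42) = -378)
P = 36 (P = -3*3*(-4) = -9*(-4) = 36)
(542*8)/((-(D + P))) = (542*8)/((-(-378 + 36))) = 4336/((-1*(-342))) = 4336/342 = 4336*(1/342) = 2168/171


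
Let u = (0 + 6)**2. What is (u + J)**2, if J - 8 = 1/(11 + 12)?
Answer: 1026169/529 ≈ 1939.8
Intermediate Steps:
J = 185/23 (J = 8 + 1/(11 + 12) = 8 + 1/23 = 185/23 ≈ 8.0435)
u = 36 (u = 6**2 = 36)
(u + J)**2 = (36 + 185/23)**2 = (1013/23)**2 = 1026169/529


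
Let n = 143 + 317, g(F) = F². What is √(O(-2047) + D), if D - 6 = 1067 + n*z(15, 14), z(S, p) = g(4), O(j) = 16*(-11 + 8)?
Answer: √8385 ≈ 91.570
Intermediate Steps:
O(j) = -48 (O(j) = 16*(-3) = -48)
z(S, p) = 16 (z(S, p) = 4² = 16)
n = 460
D = 8433 (D = 6 + (1067 + 460*16) = 6 + (1067 + 7360) = 6 + 8427 = 8433)
√(O(-2047) + D) = √(-48 + 8433) = √8385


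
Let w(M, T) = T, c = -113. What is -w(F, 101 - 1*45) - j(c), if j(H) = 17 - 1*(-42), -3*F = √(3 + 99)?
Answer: -115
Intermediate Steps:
F = -√102/3 (F = -√(3 + 99)/3 = -√102/3 ≈ -3.3665)
j(H) = 59 (j(H) = 17 + 42 = 59)
-w(F, 101 - 1*45) - j(c) = -(101 - 1*45) - 1*59 = -(101 - 45) - 59 = -1*56 - 59 = -56 - 59 = -115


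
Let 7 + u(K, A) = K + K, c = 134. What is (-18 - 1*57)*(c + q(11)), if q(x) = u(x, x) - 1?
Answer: -11100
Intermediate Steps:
u(K, A) = -7 + 2*K (u(K, A) = -7 + (K + K) = -7 + 2*K)
q(x) = -8 + 2*x (q(x) = (-7 + 2*x) - 1 = -8 + 2*x)
(-18 - 1*57)*(c + q(11)) = (-18 - 1*57)*(134 + (-8 + 2*11)) = (-18 - 57)*(134 + (-8 + 22)) = -75*(134 + 14) = -75*148 = -11100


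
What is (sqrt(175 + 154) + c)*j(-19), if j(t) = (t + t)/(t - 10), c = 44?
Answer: 1672/29 + 38*sqrt(329)/29 ≈ 81.423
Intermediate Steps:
j(t) = 2*t/(-10 + t) (j(t) = (2*t)/(-10 + t) = 2*t/(-10 + t))
(sqrt(175 + 154) + c)*j(-19) = (sqrt(175 + 154) + 44)*(2*(-19)/(-10 - 19)) = (sqrt(329) + 44)*(2*(-19)/(-29)) = (44 + sqrt(329))*(2*(-19)*(-1/29)) = (44 + sqrt(329))*(38/29) = 1672/29 + 38*sqrt(329)/29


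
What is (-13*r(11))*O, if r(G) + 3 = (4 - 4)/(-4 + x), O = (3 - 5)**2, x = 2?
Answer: 156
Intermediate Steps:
O = 4 (O = (-2)**2 = 4)
r(G) = -3 (r(G) = -3 + (4 - 4)/(-4 + 2) = -3 + 0/(-2) = -3 + 0*(-1/2) = -3 + 0 = -3)
(-13*r(11))*O = -13*(-3)*4 = 39*4 = 156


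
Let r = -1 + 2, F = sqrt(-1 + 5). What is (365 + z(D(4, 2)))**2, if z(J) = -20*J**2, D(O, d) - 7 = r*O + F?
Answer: 9090225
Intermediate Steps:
F = 2 (F = sqrt(4) = 2)
r = 1
D(O, d) = 9 + O (D(O, d) = 7 + (1*O + 2) = 7 + (O + 2) = 7 + (2 + O) = 9 + O)
(365 + z(D(4, 2)))**2 = (365 - 20*(9 + 4)**2)**2 = (365 - 20*13**2)**2 = (365 - 20*169)**2 = (365 - 3380)**2 = (-3015)**2 = 9090225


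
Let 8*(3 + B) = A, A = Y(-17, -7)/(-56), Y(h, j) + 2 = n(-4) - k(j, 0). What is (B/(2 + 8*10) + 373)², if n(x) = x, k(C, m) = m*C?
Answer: 46930651854025/337383424 ≈ 1.3910e+5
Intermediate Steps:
k(C, m) = C*m
Y(h, j) = -6 (Y(h, j) = -2 + (-4 - j*0) = -2 + (-4 - 1*0) = -2 + (-4 + 0) = -2 - 4 = -6)
A = 3/28 (A = -6/(-56) = -6*(-1/56) = 3/28 ≈ 0.10714)
B = -669/224 (B = -3 + (⅛)*(3/28) = -3 + 3/224 = -669/224 ≈ -2.9866)
(B/(2 + 8*10) + 373)² = (-669/(224*(2 + 8*10)) + 373)² = (-669/(224*(2 + 80)) + 373)² = (-669/224/82 + 373)² = (-669/224*1/82 + 373)² = (-669/18368 + 373)² = (6850595/18368)² = 46930651854025/337383424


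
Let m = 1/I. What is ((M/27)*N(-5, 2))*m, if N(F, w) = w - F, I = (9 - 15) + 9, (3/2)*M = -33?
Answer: -154/81 ≈ -1.9012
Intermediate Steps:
M = -22 (M = (2/3)*(-33) = -22)
I = 3 (I = -6 + 9 = 3)
m = 1/3 ≈ 0.33333
((M/27)*N(-5, 2))*m = ((-22/27)*(2 - 1*(-5)))*(1/3) = ((-22*1/27)*(2 + 5))*(1/3) = -22/27*7*(1/3) = -154/27*1/3 = -154/81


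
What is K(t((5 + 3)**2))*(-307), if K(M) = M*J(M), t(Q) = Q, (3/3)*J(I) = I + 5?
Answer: -1355712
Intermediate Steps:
J(I) = 5 + I (J(I) = I + 5 = 5 + I)
K(M) = M*(5 + M)
K(t((5 + 3)**2))*(-307) = ((5 + 3)**2*(5 + (5 + 3)**2))*(-307) = (8**2*(5 + 8**2))*(-307) = (64*(5 + 64))*(-307) = (64*69)*(-307) = 4416*(-307) = -1355712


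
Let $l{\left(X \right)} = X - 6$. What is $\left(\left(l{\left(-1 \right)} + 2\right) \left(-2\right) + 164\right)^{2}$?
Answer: $30276$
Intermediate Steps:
$l{\left(X \right)} = -6 + X$ ($l{\left(X \right)} = X - 6 = -6 + X$)
$\left(\left(l{\left(-1 \right)} + 2\right) \left(-2\right) + 164\right)^{2} = \left(\left(\left(-6 - 1\right) + 2\right) \left(-2\right) + 164\right)^{2} = \left(\left(-7 + 2\right) \left(-2\right) + 164\right)^{2} = \left(\left(-5\right) \left(-2\right) + 164\right)^{2} = \left(10 + 164\right)^{2} = 174^{2} = 30276$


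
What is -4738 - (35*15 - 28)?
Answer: -5235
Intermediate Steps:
-4738 - (35*15 - 28) = -4738 - (525 - 28) = -4738 - 1*497 = -4738 - 497 = -5235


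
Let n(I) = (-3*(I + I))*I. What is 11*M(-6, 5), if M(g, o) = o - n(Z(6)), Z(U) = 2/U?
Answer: 187/3 ≈ 62.333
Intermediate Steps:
n(I) = -6*I**2 (n(I) = (-6*I)*I = -6*I**2)
M(g, o) = 2/3 + o (M(g, o) = o - (-6)*(2/6)**2 = o - (-6)*(2*(1/6))**2 = o - (-6)*(1/3)**2 = o - (-6)/9 = o - 1*(-2/3) = o + 2/3 = 2/3 + o)
11*M(-6, 5) = 11*(2/3 + 5) = 11*(17/3) = 187/3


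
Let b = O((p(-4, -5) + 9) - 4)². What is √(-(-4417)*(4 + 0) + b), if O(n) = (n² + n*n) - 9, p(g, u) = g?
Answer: √17717 ≈ 133.11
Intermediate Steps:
O(n) = -9 + 2*n² (O(n) = (n² + n²) - 9 = 2*n² - 9 = -9 + 2*n²)
b = 49 (b = (-9 + 2*((-4 + 9) - 4)²)² = (-9 + 2*(5 - 4)²)² = (-9 + 2*1²)² = (-9 + 2*1)² = (-9 + 2)² = (-7)² = 49)
√(-(-4417)*(4 + 0) + b) = √(-(-4417)*(4 + 0) + 49) = √(-(-4417)*4 + 49) = √(-631*(-28) + 49) = √(17668 + 49) = √17717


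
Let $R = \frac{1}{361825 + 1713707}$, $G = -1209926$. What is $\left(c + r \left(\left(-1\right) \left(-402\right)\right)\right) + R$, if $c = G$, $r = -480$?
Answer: $- \frac{2911734785351}{2075532} \approx -1.4029 \cdot 10^{6}$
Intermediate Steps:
$R = \frac{1}{2075532} \approx 4.818 \cdot 10^{-7}$
$c = -1209926$
$\left(c + r \left(\left(-1\right) \left(-402\right)\right)\right) + R = \left(-1209926 - 480 \left(\left(-1\right) \left(-402\right)\right)\right) + \frac{1}{2075532} = \left(-1209926 - 192960\right) + \frac{1}{2075532} = -1402886 + \frac{1}{2075532} = - \frac{2911734785351}{2075532}$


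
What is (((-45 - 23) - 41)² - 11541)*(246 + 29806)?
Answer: 10217680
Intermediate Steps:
(((-45 - 23) - 41)² - 11541)*(246 + 29806) = ((-68 - 41)² - 11541)*30052 = ((-109)² - 11541)*30052 = (11881 - 11541)*30052 = 340*30052 = 10217680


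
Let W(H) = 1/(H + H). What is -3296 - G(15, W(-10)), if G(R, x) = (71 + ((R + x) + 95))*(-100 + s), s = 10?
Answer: 25979/2 ≈ 12990.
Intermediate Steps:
W(H) = 1/(2*H)
G(R, x) = -14940 - 90*R - 90*x (G(R, x) = (71 + ((R + x) + 95))*(-100 + 10) = (71 + (95 + R + x))*(-90) = (166 + R + x)*(-90) = -14940 - 90*R - 90*x)
-3296 - G(15, W(-10)) = -3296 - (-14940 - 90*15 - 45/(-10)) = -3296 - (-14940 - 1350 - 45*(-1)/10) = -3296 - (-14940 - 1350 - 90*(-1/20)) = -3296 - (-14940 - 1350 + 9/2) = -3296 - 1*(-32571/2) = -3296 + 32571/2 = 25979/2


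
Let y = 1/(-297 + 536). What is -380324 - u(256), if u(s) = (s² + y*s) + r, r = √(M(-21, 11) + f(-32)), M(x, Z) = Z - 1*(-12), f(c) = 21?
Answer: -106560796/239 - 2*√11 ≈ -4.4587e+5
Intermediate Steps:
M(x, Z) = 12 + Z (M(x, Z) = Z + 12 = 12 + Z)
y = 1/239 ≈ 0.0041841
r = 2*√11 (r = √((12 + 11) + 21) = √(23 + 21) = √44 = 2*√11 ≈ 6.6332)
u(s) = s² + 2*√11 + s/239 (u(s) = (s² + s/239) + 2*√11 = s² + 2*√11 + s/239)
-380324 - u(256) = -380324 - (256² + 2*√11 + (1/239)*256) = -380324 - (65536 + 2*√11 + 256/239) = -380324 - (15663360/239 + 2*√11) = -380324 + (-15663360/239 - 2*√11) = -106560796/239 - 2*√11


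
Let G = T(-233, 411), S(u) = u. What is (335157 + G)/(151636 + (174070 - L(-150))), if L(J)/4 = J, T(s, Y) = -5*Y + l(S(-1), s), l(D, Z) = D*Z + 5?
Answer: 166670/163153 ≈ 1.0216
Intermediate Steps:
l(D, Z) = 5 + D*Z
T(s, Y) = 5 - s - 5*Y (T(s, Y) = -5*Y + (5 - s) = 5 - s - 5*Y)
L(J) = 4*J
G = -1817 (G = 5 - 1*(-233) - 5*411 = 5 + 233 - 2055 = -1817)
(335157 + G)/(151636 + (174070 - L(-150))) = (335157 - 1817)/(151636 + (174070 - 4*(-150))) = 333340/(151636 + (174070 - 1*(-600))) = 333340/(151636 + (174070 + 600)) = 333340/(151636 + 174670) = 333340/326306 = 333340*(1/326306) = 166670/163153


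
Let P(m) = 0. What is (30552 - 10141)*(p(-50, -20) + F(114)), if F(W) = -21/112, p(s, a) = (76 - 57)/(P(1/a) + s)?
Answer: -4633297/400 ≈ -11583.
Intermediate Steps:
p(s, a) = 19/s (p(s, a) = (76 - 57)/(0 + s) = 19/s)
F(W) = -3/16 (F(W) = -21*1/112 = -3/16)
(30552 - 10141)*(p(-50, -20) + F(114)) = (30552 - 10141)*(19/(-50) - 3/16) = 20411*(19*(-1/50) - 3/16) = 20411*(-19/50 - 3/16) = 20411*(-227/400) = -4633297/400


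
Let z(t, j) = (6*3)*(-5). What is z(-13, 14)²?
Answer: 8100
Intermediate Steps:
z(t, j) = -90 (z(t, j) = 18*(-5) = -90)
z(-13, 14)² = (-90)² = 8100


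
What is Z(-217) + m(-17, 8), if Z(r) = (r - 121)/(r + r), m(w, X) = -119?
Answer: -25654/217 ≈ -118.22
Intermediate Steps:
Z(r) = (-121 + r)/(2*r) (Z(r) = (-121 + r)/((2*r)) = (-121 + r)*(1/(2*r)) = (-121 + r)/(2*r))
Z(-217) + m(-17, 8) = (½)*(-121 - 217)/(-217) - 119 = (½)*(-1/217)*(-338) - 119 = 169/217 - 119 = -25654/217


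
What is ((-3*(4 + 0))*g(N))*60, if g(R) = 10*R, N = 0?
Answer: 0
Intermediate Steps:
((-3*(4 + 0))*g(N))*60 = ((-3*(4 + 0))*(10*0))*60 = (-3*4*0)*60 = -12*0*60 = 0*60 = 0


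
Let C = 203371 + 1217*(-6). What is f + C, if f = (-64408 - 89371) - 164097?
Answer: -121807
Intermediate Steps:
f = -317876 (f = -153779 - 164097 = -317876)
C = 196069 (C = 203371 - 7302 = 196069)
f + C = -317876 + 196069 = -121807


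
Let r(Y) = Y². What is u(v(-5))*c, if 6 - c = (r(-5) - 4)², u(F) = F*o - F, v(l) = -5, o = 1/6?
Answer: -3625/2 ≈ -1812.5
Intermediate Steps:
o = ⅙ (o = 1*(⅙) = ⅙ ≈ 0.16667)
u(F) = -5*F/6 (u(F) = F*(⅙) - F = F/6 - F = -5*F/6)
c = -435 (c = 6 - ((-5)² - 4)² = 6 - (25 - 4)² = 6 - 1*21² = 6 - 1*441 = 6 - 441 = -435)
u(v(-5))*c = -⅚*(-5)*(-435) = (25/6)*(-435) = -3625/2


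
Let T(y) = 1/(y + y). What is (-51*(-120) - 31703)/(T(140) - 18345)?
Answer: 7163240/5136599 ≈ 1.3945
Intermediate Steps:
T(y) = 1/(2*y)
(-51*(-120) - 31703)/(T(140) - 18345) = (-51*(-120) - 31703)/((1/2)/140 - 18345) = (6120 - 31703)/((1/2)*(1/140) - 18345) = -25583/(1/280 - 18345) = -25583/(-5136599/280) = -25583*(-280/5136599) = 7163240/5136599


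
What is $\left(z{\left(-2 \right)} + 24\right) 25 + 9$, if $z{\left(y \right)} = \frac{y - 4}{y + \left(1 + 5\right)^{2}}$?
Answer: $\frac{10278}{17} \approx 604.59$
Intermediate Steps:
$z{\left(y \right)} = \frac{-4 + y}{36 + y}$ ($z{\left(y \right)} = \frac{-4 + y}{y + 6^{2}} = \frac{-4 + y}{y + 36} = \frac{-4 + y}{36 + y}$)
$\left(z{\left(-2 \right)} + 24\right) 25 + 9 = \left(\frac{-4 - 2}{36 - 2} + 24\right) 25 + 9 = \left(\frac{1}{34} \left(-6\right) + 24\right) 25 + 9 = \left(- \frac{3}{17} + 24\right) 25 + 9 = \frac{405}{17} \cdot 25 + 9 = \frac{10125}{17} + 9 = \frac{10278}{17}$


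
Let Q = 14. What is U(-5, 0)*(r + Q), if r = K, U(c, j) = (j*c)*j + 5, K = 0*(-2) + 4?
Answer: 90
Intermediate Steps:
K = 4 (K = 0 + 4 = 4)
U(c, j) = 5 + c*j² (U(c, j) = (c*j)*j + 5 = c*j² + 5 = 5 + c*j²)
r = 4
U(-5, 0)*(r + Q) = (5 - 5*0²)*(4 + 14) = (5 - 5*0)*18 = (5 + 0)*18 = 5*18 = 90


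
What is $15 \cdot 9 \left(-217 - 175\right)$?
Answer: $-52920$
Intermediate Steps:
$15 \cdot 9 \left(-217 - 175\right) = 135 \left(-392\right) = -52920$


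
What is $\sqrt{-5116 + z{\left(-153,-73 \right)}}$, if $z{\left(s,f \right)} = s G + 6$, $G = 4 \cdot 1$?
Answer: $i \sqrt{5722} \approx 75.644 i$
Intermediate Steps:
$G = 4$
$z{\left(s,f \right)} = 6 + 4 s$ ($z{\left(s,f \right)} = s 4 + 6 = 4 s + 6 = 6 + 4 s$)
$\sqrt{-5116 + z{\left(-153,-73 \right)}} = \sqrt{-5116 + \left(6 + 4 \left(-153\right)\right)} = \sqrt{-5116 + \left(6 - 612\right)} = \sqrt{-5116 - 606} = \sqrt{-5722} = i \sqrt{5722}$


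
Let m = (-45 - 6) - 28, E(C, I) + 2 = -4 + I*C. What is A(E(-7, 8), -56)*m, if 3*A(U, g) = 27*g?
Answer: 39816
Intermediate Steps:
E(C, I) = -6 + C*I (E(C, I) = -2 + (-4 + I*C) = -2 + (-4 + C*I) = -6 + C*I)
m = -79 (m = -51 - 28 = -79)
A(U, g) = 9*g (A(U, g) = (27*g)/3 = 9*g)
A(E(-7, 8), -56)*m = (9*(-56))*(-79) = -504*(-79) = 39816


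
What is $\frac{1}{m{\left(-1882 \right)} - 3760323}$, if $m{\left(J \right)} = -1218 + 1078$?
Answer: $- \frac{1}{3760463} \approx -2.6592 \cdot 10^{-7}$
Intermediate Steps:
$m{\left(J \right)} = -140$
$\frac{1}{m{\left(-1882 \right)} - 3760323} = \frac{1}{-140 - 3760323} = \frac{1}{-3760463} = - \frac{1}{3760463}$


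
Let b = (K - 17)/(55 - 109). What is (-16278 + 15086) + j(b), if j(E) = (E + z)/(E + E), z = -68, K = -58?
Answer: -60799/50 ≈ -1216.0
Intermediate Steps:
b = 25/18 (b = (-58 - 17)/(55 - 109) = -75/(-54) = -75*(-1/54) = 25/18 ≈ 1.3889)
j(E) = (-68 + E)/(2*E) (j(E) = (E - 68)/(E + E) = (-68 + E)/((2*E)) = (-68 + E)*(1/(2*E)) = (-68 + E)/(2*E))
(-16278 + 15086) + j(b) = (-16278 + 15086) + (-68 + 25/18)/(2*(25/18)) = -1192 + (½)*(18/25)*(-1199/18) = -1192 - 1199/50 = -60799/50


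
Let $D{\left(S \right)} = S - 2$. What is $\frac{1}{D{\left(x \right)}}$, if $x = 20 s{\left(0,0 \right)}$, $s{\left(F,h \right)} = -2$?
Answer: $- \frac{1}{42} \approx -0.02381$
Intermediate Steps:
$x = -40$ ($x = 20 \left(-2\right) = -40$)
$D{\left(S \right)} = -2 + S$
$\frac{1}{D{\left(x \right)}} = \frac{1}{-2 - 40} = \frac{1}{-42} = - \frac{1}{42}$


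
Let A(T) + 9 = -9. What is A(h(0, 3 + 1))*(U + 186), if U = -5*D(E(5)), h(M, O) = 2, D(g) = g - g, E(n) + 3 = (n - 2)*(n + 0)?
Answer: -3348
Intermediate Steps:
E(n) = -3 + n*(-2 + n) (E(n) = -3 + (n - 2)*(n + 0) = -3 + (-2 + n)*n = -3 + n*(-2 + n))
D(g) = 0
A(T) = -18 (A(T) = -9 - 9 = -18)
U = 0 (U = -5*0 = 0)
A(h(0, 3 + 1))*(U + 186) = -18*(0 + 186) = -18*186 = -3348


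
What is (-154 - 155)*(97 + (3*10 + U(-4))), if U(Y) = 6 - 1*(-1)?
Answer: -41406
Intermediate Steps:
U(Y) = 7 (U(Y) = 6 + 1 = 7)
(-154 - 155)*(97 + (3*10 + U(-4))) = (-154 - 155)*(97 + (3*10 + 7)) = -309*(97 + (30 + 7)) = -309*(97 + 37) = -309*134 = -41406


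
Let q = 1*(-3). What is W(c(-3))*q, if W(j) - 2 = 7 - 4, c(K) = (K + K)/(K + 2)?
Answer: -15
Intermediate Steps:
c(K) = 2*K/(2 + K) (c(K) = (2*K)/(2 + K) = 2*K/(2 + K))
W(j) = 5 (W(j) = 2 + (7 - 4) = 2 + 3 = 5)
q = -3
W(c(-3))*q = 5*(-3) = -15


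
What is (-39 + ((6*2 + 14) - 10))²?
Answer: 529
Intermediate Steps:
(-39 + ((6*2 + 14) - 10))² = (-39 + ((12 + 14) - 10))² = (-39 + (26 - 10))² = (-39 + 16)² = (-23)² = 529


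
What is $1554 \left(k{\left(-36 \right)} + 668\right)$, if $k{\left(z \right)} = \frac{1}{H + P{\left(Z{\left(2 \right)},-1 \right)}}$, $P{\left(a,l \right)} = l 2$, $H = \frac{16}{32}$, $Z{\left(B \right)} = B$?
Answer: $1037036$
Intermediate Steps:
$H = \frac{1}{2}$ ($H = 16 \cdot \frac{1}{32} = \frac{1}{2} \approx 0.5$)
$P{\left(a,l \right)} = 2 l$
$k{\left(z \right)} = - \frac{2}{3}$ ($k{\left(z \right)} = \frac{1}{\frac{1}{2} + 2 \left(-1\right)} = \frac{1}{\frac{1}{2} - 2} = \frac{1}{- \frac{3}{2}} = - \frac{2}{3}$)
$1554 \left(k{\left(-36 \right)} + 668\right) = 1554 \left(- \frac{2}{3} + 668\right) = 1554 \cdot \frac{2002}{3} = 1037036$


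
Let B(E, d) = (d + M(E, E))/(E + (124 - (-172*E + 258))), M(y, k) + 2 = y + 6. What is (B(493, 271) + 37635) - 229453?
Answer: -5444753674/28385 ≈ -1.9182e+5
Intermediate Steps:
M(y, k) = 4 + y (M(y, k) = -2 + (y + 6) = -2 + (6 + y) = 4 + y)
B(E, d) = (4 + E + d)/(-134 + 173*E) (B(E, d) = (d + (4 + E))/(E + (124 - (-172*E + 258))) = (4 + E + d)/(E + (124 - (258 - 172*E))) = (4 + E + d)/(E + (124 + (-258 + 172*E))) = (4 + E + d)/(E + (-134 + 172*E)) = (4 + E + d)/(-134 + 173*E))
(B(493, 271) + 37635) - 229453 = ((4 + 493 + 271)/(-134 + 173*493) + 37635) - 229453 = (768/(-134 + 85289) + 37635) - 229453 = (768/85155 + 37635) - 229453 = ((1/85155)*768 + 37635) - 229453 = (256/28385 + 37635) - 229453 = 1068269731/28385 - 229453 = -5444753674/28385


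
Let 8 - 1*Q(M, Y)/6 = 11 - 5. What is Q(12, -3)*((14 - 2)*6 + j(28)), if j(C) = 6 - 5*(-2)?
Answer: 1056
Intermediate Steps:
j(C) = 16 (j(C) = 6 + 10 = 16)
Q(M, Y) = 12 (Q(M, Y) = 48 - 6*(11 - 5) = 48 - 6*6 = 48 - 36 = 12)
Q(12, -3)*((14 - 2)*6 + j(28)) = 12*((14 - 2)*6 + 16) = 12*(12*6 + 16) = 12*(72 + 16) = 12*88 = 1056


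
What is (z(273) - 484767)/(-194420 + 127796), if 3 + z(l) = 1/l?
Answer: 132342209/18188352 ≈ 7.2762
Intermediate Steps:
z(l) = -3 + 1/l
(z(273) - 484767)/(-194420 + 127796) = ((-3 + 1/273) - 484767)/(-194420 + 127796) = ((-3 + 1/273) - 484767)/(-66624) = (-818/273 - 484767)*(-1/66624) = -132342209/273*(-1/66624) = 132342209/18188352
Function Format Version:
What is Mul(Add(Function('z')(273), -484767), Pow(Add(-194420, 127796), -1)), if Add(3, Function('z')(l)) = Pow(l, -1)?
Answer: Rational(132342209, 18188352) ≈ 7.2762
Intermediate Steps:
Function('z')(l) = Add(-3, Pow(l, -1))
Mul(Add(Function('z')(273), -484767), Pow(Add(-194420, 127796), -1)) = Mul(Add(Add(-3, Pow(273, -1)), -484767), Pow(Add(-194420, 127796), -1)) = Mul(Add(Add(-3, Rational(1, 273)), -484767), Pow(-66624, -1)) = Mul(Add(Rational(-818, 273), -484767), Rational(-1, 66624)) = Mul(Rational(-132342209, 273), Rational(-1, 66624)) = Rational(132342209, 18188352)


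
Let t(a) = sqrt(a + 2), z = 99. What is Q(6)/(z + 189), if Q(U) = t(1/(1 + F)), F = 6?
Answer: sqrt(105)/2016 ≈ 0.0050828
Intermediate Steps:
t(a) = sqrt(2 + a)
Q(U) = sqrt(105)/7 (Q(U) = sqrt(2 + 1/(1 + 6)) = sqrt(2 + 1/7) = sqrt(15/7) = sqrt(105)/7)
Q(6)/(z + 189) = (sqrt(105)/7)/(99 + 189) = (sqrt(105)/7)/288 = (sqrt(105)/7)*(1/288) = sqrt(105)/2016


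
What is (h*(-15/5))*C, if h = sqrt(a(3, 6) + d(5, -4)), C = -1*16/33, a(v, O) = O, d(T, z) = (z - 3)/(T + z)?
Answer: 16*I/11 ≈ 1.4545*I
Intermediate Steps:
d(T, z) = (-3 + z)/(T + z)
C = -16/33 (C = -16*1/33 = -16/33 ≈ -0.48485)
h = I (h = sqrt(6 + (-3 - 4)/(5 - 4)) = sqrt(6 - 7/1) = sqrt(6 + 1*(-7)) = sqrt(6 - 7) = sqrt(-1) = I ≈ 1.0*I)
(h*(-15/5))*C = (I*(-15/5))*(-16/33) = (I*(-15*1/5))*(-16/33) = (I*(-3))*(-16/33) = -3*I*(-16/33) = 16*I/11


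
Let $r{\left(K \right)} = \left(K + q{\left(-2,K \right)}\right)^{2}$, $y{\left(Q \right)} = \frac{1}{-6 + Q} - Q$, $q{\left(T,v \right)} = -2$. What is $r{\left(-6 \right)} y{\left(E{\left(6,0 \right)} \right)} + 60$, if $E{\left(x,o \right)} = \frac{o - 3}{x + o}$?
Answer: $\frac{1068}{13} \approx 82.154$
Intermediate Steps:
$E{\left(x,o \right)} = \frac{-3 + o}{o + x}$
$r{\left(K \right)} = \left(-2 + K\right)^{2}$ ($r{\left(K \right)} = \left(K - 2\right)^{2} = \left(-2 + K\right)^{2}$)
$r{\left(-6 \right)} y{\left(E{\left(6,0 \right)} \right)} + 60 = \left(-2 - 6\right)^{2} \frac{1 - \left(\frac{-3 + 0}{0 + 6}\right)^{2} + 6 \frac{-3 + 0}{0 + 6}}{-6 + \frac{-3 + 0}{0 + 6}} + 60 = \left(-8\right)^{2} \frac{1 - \left(\frac{1}{6} \left(-3\right)\right)^{2} + 6 \cdot \frac{1}{6} \left(-3\right)}{-6 + \frac{1}{6} \left(-3\right)} + 60 = 64 \frac{1 - \left(\frac{1}{6} \left(-3\right)\right)^{2} + 6 \cdot \frac{1}{6} \left(-3\right)}{-6 + \frac{1}{6} \left(-3\right)} + 60 = 64 \frac{1 - \left(- \frac{1}{2}\right)^{2} + 6 \left(- \frac{1}{2}\right)}{-6 - \frac{1}{2}} + 60 = 64 \frac{1 - \frac{1}{4} - 3}{- \frac{13}{2}} + 60 = 64 \left(- \frac{2 \left(1 - \frac{1}{4} - 3\right)}{13}\right) + 60 = 64 \left(\left(- \frac{2}{13}\right) \left(- \frac{9}{4}\right)\right) + 60 = 64 \cdot \frac{9}{26} + 60 = \frac{288}{13} + 60 = \frac{1068}{13}$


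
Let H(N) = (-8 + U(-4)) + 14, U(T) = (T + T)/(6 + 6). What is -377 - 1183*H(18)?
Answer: -20059/3 ≈ -6686.3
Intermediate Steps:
U(T) = T/6 (U(T) = (2*T)/12 = (2*T)*(1/12) = T/6)
H(N) = 16/3 (H(N) = (-8 + (⅙)*(-4)) + 14 = (-8 - ⅔) + 14 = -26/3 + 14 = 16/3)
-377 - 1183*H(18) = -377 - 1183*16/3 = -377 - 18928/3 = -20059/3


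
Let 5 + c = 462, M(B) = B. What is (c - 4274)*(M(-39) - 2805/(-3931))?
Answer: 574473768/3931 ≈ 1.4614e+5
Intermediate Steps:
c = 457 (c = -5 + 462 = 457)
(c - 4274)*(M(-39) - 2805/(-3931)) = (457 - 4274)*(-39 - 2805/(-3931)) = -3817*(-39 - 2805*(-1/3931)) = -3817*(-39 + 2805/3931) = -3817*(-150504/3931) = 574473768/3931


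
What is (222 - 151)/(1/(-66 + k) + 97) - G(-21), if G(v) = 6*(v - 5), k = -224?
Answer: 4408714/28129 ≈ 156.73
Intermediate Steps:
G(v) = -30 + 6*v (G(v) = 6*(-5 + v) = -30 + 6*v)
(222 - 151)/(1/(-66 + k) + 97) - G(-21) = (222 - 151)/(1/(-66 - 224) + 97) - (-30 + 6*(-21)) = 71/(1/(-290) + 97) - (-30 - 126) = 71/(-1/290 + 97) - 1*(-156) = 71/(28129/290) + 156 = 71*(290/28129) + 156 = 20590/28129 + 156 = 4408714/28129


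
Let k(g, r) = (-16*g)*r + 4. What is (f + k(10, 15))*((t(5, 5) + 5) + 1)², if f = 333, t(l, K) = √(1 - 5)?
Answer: -66016 - 49512*I ≈ -66016.0 - 49512.0*I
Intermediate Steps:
t(l, K) = 2*I (t(l, K) = √(-4) = 2*I)
k(g, r) = 4 - 16*g*r (k(g, r) = -16*g*r + 4 = 4 - 16*g*r)
(f + k(10, 15))*((t(5, 5) + 5) + 1)² = (333 + (4 - 16*10*15))*((2*I + 5) + 1)² = (333 + (4 - 2400))*((5 + 2*I) + 1)² = (333 - 2396)*(6 + 2*I)² = -2063*(6 + 2*I)²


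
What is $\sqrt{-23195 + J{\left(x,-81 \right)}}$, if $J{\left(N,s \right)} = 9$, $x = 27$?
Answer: $i \sqrt{23186} \approx 152.27 i$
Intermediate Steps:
$\sqrt{-23195 + J{\left(x,-81 \right)}} = \sqrt{-23195 + 9} = \sqrt{-23186} = i \sqrt{23186}$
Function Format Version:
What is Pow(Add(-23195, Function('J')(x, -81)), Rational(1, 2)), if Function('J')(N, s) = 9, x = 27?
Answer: Mul(I, Pow(23186, Rational(1, 2))) ≈ Mul(152.27, I)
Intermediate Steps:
Pow(Add(-23195, Function('J')(x, -81)), Rational(1, 2)) = Pow(Add(-23195, 9), Rational(1, 2)) = Pow(-23186, Rational(1, 2)) = Mul(I, Pow(23186, Rational(1, 2)))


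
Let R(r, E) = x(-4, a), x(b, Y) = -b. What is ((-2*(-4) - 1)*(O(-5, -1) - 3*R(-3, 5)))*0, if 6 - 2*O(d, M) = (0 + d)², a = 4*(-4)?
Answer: 0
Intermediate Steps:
a = -16
R(r, E) = 4 (R(r, E) = -1*(-4) = 4)
O(d, M) = 3 - d²/2 (O(d, M) = 3 - (0 + d)²/2 = 3 - d²/2)
((-2*(-4) - 1)*(O(-5, -1) - 3*R(-3, 5)))*0 = ((-2*(-4) - 1)*((3 - ½*(-5)²) - 3*4))*0 = ((8 - 1)*((3 - ½*25) - 12))*0 = (7*((3 - 25/2) - 12))*0 = (7*(-19/2 - 12))*0 = (7*(-43/2))*0 = -301/2*0 = 0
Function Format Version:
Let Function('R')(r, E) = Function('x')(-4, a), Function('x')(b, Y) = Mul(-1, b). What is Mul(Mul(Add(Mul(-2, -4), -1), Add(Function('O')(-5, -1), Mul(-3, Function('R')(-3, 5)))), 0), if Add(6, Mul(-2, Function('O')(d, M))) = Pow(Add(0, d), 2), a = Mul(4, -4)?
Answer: 0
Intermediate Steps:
a = -16
Function('R')(r, E) = 4 (Function('R')(r, E) = Mul(-1, -4) = 4)
Function('O')(d, M) = Add(3, Mul(Rational(-1, 2), Pow(d, 2))) (Function('O')(d, M) = Add(3, Mul(Rational(-1, 2), Pow(Add(0, d), 2))) = Add(3, Mul(Rational(-1, 2), Pow(d, 2))))
Mul(Mul(Add(Mul(-2, -4), -1), Add(Function('O')(-5, -1), Mul(-3, Function('R')(-3, 5)))), 0) = Mul(Mul(Add(Mul(-2, -4), -1), Add(Add(3, Mul(Rational(-1, 2), Pow(-5, 2))), Mul(-3, 4))), 0) = Mul(Mul(Add(8, -1), Add(Add(3, Mul(Rational(-1, 2), 25)), -12)), 0) = Mul(Mul(7, Add(Add(3, Rational(-25, 2)), -12)), 0) = Mul(Mul(7, Add(Rational(-19, 2), -12)), 0) = Mul(Mul(7, Rational(-43, 2)), 0) = Mul(Rational(-301, 2), 0) = 0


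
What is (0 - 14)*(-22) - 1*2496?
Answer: -2188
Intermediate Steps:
(0 - 14)*(-22) - 1*2496 = -14*(-22) - 2496 = 308 - 2496 = -2188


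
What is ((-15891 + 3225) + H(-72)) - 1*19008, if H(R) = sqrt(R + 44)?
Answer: -31674 + 2*I*sqrt(7) ≈ -31674.0 + 5.2915*I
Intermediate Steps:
H(R) = sqrt(44 + R)
((-15891 + 3225) + H(-72)) - 1*19008 = ((-15891 + 3225) + sqrt(44 - 72)) - 1*19008 = (-12666 + sqrt(-28)) - 19008 = (-12666 + 2*I*sqrt(7)) - 19008 = -31674 + 2*I*sqrt(7)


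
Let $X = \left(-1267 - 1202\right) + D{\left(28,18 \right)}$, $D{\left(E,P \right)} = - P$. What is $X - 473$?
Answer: $-2960$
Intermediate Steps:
$X = -2487$ ($X = \left(-1267 - 1202\right) - 18 = -2469 - 18 = -2487$)
$X - 473 = -2487 - 473 = -2960$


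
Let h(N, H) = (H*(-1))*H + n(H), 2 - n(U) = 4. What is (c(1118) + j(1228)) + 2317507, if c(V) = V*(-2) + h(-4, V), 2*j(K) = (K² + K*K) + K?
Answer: 2573943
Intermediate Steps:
n(U) = -2 (n(U) = 2 - 1*4 = 2 - 4 = -2)
h(N, H) = -2 - H² (h(N, H) = (H*(-1))*H - 2 = (-H)*H - 2 = -H² - 2 = -2 - H²)
j(K) = K² + K/2 (j(K) = ((K² + K*K) + K)/2 = ((K² + K²) + K)/2 = (2*K² + K)/2 = (K + 2*K²)/2 = K² + K/2)
c(V) = -2 - V² - 2*V (c(V) = V*(-2) + (-2 - V²) = -2*V + (-2 - V²) = -2 - V² - 2*V)
(c(1118) + j(1228)) + 2317507 = ((-2 - 1*1118² - 2*1118) + 1228*(½ + 1228)) + 2317507 = ((-2 - 1*1249924 - 2236) + 1228*(2457/2)) + 2317507 = ((-2 - 1249924 - 2236) + 1508598) + 2317507 = (-1252162 + 1508598) + 2317507 = 256436 + 2317507 = 2573943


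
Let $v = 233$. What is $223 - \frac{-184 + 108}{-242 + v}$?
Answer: $\frac{1931}{9} \approx 214.56$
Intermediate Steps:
$223 - \frac{-184 + 108}{-242 + v} = 223 - \frac{-184 + 108}{-242 + 233} = 223 - - \frac{76}{-9} = 223 - \left(-76\right) \left(- \frac{1}{9}\right) = 223 - \frac{76}{9} = \frac{1931}{9}$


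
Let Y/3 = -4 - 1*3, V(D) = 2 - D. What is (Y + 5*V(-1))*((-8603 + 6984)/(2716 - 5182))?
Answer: -1619/411 ≈ -3.9392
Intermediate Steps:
Y = -21 (Y = 3*(-4 - 1*3) = 3*(-4 - 3) = 3*(-7) = -21)
(Y + 5*V(-1))*((-8603 + 6984)/(2716 - 5182)) = (-21 + 5*(2 - 1*(-1)))*((-8603 + 6984)/(2716 - 5182)) = (-21 + 5*(2 + 1))*(-1619/(-2466)) = (-21 + 5*3)*(-1619*(-1/2466)) = (-21 + 15)*(1619/2466) = -6*1619/2466 = -1619/411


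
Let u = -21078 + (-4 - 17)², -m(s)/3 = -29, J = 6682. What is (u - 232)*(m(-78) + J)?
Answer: -141262261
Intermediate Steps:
m(s) = 87 (m(s) = -3*(-29) = 87)
u = -20637 (u = -21078 + (-21)² = -21078 + 441 = -20637)
(u - 232)*(m(-78) + J) = (-20637 - 232)*(87 + 6682) = -20869*6769 = -141262261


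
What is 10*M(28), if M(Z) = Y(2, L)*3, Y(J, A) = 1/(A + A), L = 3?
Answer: 5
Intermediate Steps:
Y(J, A) = 1/(2*A)
M(Z) = 1/2 (M(Z) = ((1/2)/3)*3 = ((1/2)*(1/3))*3 = (1/6)*3 = 1/2)
10*M(28) = 10*(1/2) = 5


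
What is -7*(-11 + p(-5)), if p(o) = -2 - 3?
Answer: 112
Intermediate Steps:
p(o) = -5
-7*(-11 + p(-5)) = -7*(-11 - 5) = -7*(-16) = 112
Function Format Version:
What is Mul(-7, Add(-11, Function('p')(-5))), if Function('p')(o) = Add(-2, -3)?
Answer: 112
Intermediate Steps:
Function('p')(o) = -5
Mul(-7, Add(-11, Function('p')(-5))) = Mul(-7, Add(-11, -5)) = Mul(-7, -16) = 112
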